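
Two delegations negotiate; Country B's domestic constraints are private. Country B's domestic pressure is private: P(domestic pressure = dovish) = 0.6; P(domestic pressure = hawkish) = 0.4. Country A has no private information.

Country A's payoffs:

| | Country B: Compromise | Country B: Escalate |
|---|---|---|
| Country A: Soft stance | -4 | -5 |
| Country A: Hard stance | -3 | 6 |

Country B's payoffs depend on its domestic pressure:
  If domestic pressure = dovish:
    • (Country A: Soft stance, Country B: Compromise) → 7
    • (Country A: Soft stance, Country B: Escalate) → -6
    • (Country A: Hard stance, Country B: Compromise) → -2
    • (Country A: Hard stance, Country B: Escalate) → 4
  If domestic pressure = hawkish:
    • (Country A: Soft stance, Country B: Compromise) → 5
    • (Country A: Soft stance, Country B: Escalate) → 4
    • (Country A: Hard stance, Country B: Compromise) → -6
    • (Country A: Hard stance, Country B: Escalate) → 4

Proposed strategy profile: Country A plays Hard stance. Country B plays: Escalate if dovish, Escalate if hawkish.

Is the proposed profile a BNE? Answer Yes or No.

Country A plays Hard stance: E[Hard stance] = 0.6·(6) + 0.4·(6) = 6; E[Soft stance] = -5. Best-responding. ✓
Country B (domestic pressure dovish), facing Hard stance: Compromise gives -2, Escalate gives 4. Proposed Escalate is best. ✓
Country B (domestic pressure hawkish), facing Hard stance: Compromise gives -6, Escalate gives 4. Proposed Escalate is best. ✓

Yes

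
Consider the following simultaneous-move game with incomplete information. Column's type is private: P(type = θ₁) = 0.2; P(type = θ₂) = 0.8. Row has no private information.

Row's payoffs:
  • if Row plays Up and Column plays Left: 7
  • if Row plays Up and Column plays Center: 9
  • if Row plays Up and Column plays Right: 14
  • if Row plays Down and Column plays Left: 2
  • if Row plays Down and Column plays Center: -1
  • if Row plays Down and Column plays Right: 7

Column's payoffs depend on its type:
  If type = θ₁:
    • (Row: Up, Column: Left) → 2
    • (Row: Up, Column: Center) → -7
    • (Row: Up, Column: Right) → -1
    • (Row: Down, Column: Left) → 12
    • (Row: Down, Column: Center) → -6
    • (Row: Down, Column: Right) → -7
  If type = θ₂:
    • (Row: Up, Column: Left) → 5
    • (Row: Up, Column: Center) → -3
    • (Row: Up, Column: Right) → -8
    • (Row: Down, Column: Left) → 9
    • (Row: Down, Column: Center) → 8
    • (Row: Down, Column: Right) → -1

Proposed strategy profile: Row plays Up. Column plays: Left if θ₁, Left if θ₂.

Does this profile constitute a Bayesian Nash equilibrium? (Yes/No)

Yes

Row plays Up: E[Up] = 0.2·(7) + 0.8·(7) = 7; E[Down] = 2. Best-responding. ✓
Column (type θ₁), facing Up: Left gives 2, Center gives -7, Right gives -1. Proposed Left is best. ✓
Column (type θ₂), facing Up: Left gives 5, Center gives -3, Right gives -8. Proposed Left is best. ✓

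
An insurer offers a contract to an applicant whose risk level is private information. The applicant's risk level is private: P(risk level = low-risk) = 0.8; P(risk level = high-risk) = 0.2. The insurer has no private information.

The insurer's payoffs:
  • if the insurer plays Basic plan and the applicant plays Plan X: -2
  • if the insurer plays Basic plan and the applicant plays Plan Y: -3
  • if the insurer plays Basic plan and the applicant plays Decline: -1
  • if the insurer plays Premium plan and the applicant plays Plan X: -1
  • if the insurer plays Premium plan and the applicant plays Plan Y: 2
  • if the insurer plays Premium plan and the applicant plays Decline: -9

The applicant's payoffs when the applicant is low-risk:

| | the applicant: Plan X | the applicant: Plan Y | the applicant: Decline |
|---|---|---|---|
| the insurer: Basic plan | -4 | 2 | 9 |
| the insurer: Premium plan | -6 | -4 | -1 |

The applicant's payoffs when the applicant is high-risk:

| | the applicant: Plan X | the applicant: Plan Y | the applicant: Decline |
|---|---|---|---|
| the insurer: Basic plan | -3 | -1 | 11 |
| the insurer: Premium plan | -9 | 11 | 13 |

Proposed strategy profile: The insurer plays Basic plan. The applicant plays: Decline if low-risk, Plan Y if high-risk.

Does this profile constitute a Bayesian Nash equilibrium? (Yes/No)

The insurer plays Basic plan: E[Basic plan] = 0.8·(-1) + 0.2·(-3) = -1.4; E[Premium plan] = -6.8. Best-responding. ✓
The applicant (risk level low-risk), facing Basic plan: Plan X gives -4, Plan Y gives 2, Decline gives 9. Proposed Decline is best. ✓
The applicant (risk level high-risk), facing Basic plan: Plan X gives -3, Plan Y gives -1, Decline gives 11. Proposed Plan Y is not best — profitable deviation exists. ✗

No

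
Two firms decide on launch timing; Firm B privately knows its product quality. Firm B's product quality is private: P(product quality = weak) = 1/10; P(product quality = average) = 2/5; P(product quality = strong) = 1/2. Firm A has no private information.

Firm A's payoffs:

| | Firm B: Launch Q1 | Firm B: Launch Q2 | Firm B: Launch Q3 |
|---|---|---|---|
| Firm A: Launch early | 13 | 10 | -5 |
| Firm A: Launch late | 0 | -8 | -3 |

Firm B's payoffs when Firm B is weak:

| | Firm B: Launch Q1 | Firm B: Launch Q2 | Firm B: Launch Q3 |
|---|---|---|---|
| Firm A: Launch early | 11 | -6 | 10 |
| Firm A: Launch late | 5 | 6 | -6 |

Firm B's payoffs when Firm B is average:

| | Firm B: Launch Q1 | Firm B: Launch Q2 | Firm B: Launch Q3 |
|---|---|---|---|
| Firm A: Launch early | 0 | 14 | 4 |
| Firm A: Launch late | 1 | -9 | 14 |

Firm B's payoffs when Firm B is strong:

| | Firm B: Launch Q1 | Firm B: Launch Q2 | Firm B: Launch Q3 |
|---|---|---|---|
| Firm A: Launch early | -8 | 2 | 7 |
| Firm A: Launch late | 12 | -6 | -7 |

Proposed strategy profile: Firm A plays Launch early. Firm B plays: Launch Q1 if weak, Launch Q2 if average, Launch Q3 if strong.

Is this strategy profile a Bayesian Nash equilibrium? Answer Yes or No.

A profile is a BNE iff every type of every player is best-responding given beliefs about the other side.
Firm A plays Launch early: E[Launch early] = 1/10·(13) + 2/5·(10) + 1/2·(-5) = 14/5; E[Launch late] = -47/10. Best-responding. ✓
Firm B (product quality weak), facing Launch early: Launch Q1 gives 11, Launch Q2 gives -6, Launch Q3 gives 10. Proposed Launch Q1 is best. ✓
Firm B (product quality average), facing Launch early: Launch Q1 gives 0, Launch Q2 gives 14, Launch Q3 gives 4. Proposed Launch Q2 is best. ✓
Firm B (product quality strong), facing Launch early: Launch Q1 gives -8, Launch Q2 gives 2, Launch Q3 gives 7. Proposed Launch Q3 is best. ✓

Yes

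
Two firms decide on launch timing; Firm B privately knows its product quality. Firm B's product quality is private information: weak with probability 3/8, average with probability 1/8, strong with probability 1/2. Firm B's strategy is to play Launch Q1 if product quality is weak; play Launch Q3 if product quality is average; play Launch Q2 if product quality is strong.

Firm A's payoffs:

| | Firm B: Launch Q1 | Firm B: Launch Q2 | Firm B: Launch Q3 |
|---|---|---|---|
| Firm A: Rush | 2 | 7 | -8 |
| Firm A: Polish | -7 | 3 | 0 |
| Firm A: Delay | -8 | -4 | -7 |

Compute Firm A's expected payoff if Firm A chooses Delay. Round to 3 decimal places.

-5.875

Take the expectation over Firm B's product quality, weighting each type's action by its prior probability.
E[Delay] = 3/8·(-8) + 1/8·(-7) + 1/2·(-4) = (-3) + (-7/8) + (-2) = -47/8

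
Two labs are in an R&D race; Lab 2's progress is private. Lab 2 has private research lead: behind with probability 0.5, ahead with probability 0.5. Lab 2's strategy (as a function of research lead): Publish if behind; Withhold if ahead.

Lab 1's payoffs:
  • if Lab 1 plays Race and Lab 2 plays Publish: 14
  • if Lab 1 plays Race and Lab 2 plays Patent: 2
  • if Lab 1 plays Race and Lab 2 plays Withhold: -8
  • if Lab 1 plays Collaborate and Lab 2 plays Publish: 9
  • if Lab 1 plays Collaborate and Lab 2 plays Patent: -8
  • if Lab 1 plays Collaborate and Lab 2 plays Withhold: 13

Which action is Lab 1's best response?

Collaborate

Compute Lab 1's expected payoff for each action, taking the expectation over Lab 2's type.
E[Race] = 0.5·(14) + 0.5·(-8) = 3
E[Collaborate] = 0.5·(9) + 0.5·(13) = 11
Best response: Collaborate (11 is the largest).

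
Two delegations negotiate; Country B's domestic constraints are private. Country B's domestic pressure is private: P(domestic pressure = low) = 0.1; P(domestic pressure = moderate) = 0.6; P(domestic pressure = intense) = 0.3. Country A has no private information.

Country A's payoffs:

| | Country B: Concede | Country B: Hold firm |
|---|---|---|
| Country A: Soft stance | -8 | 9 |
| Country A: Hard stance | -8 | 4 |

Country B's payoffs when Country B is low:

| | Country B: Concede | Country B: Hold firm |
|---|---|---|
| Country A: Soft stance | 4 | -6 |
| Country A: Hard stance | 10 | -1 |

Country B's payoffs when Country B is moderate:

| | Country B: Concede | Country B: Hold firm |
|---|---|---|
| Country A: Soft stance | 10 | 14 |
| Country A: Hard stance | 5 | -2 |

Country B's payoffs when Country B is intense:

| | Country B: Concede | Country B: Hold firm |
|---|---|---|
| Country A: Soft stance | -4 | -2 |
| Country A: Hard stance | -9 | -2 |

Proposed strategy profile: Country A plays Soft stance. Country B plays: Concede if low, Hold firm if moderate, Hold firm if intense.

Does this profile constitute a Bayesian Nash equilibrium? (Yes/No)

A profile is a BNE iff every type of every player is best-responding given beliefs about the other side.
Country A plays Soft stance: E[Soft stance] = 0.1·(-8) + 0.6·(9) + 0.3·(9) = 7.3; E[Hard stance] = 2.8. Best-responding. ✓
Country B (domestic pressure low), facing Soft stance: Concede gives 4, Hold firm gives -6. Proposed Concede is best. ✓
Country B (domestic pressure moderate), facing Soft stance: Concede gives 10, Hold firm gives 14. Proposed Hold firm is best. ✓
Country B (domestic pressure intense), facing Soft stance: Concede gives -4, Hold firm gives -2. Proposed Hold firm is best. ✓

Yes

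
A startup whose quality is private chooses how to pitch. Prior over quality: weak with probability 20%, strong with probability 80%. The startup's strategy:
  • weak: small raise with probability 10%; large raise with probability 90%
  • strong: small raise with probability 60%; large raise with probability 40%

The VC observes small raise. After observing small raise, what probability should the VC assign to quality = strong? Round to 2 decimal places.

P(small raise) = 0.2·0.1 + 0.8·0.6 = 0.5
P(strong | small raise) = (0.8·0.6) / 0.5 = 0.48 / 0.5 = 0.96

0.96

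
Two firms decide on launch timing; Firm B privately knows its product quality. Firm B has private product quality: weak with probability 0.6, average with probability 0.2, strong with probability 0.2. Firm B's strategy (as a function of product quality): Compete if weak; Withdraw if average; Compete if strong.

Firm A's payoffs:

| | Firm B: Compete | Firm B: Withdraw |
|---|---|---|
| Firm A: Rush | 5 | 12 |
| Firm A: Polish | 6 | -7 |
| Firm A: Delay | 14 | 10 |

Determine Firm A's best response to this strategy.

Compute Firm A's expected payoff for each action, taking the expectation over Firm B's type.
E[Rush] = 0.6·(5) + 0.2·(12) + 0.2·(5) = 6.4
E[Polish] = 0.6·(6) + 0.2·(-7) + 0.2·(6) = 3.4
E[Delay] = 0.6·(14) + 0.2·(10) + 0.2·(14) = 13.2
Best response: Delay (13.2 is the largest).

Delay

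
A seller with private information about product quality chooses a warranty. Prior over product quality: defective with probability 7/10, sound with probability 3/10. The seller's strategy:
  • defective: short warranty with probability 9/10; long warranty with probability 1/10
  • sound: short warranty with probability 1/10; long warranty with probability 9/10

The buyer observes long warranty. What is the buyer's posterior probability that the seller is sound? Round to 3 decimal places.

0.794

P(long warranty) = (7/10)·(1/10) + (3/10)·(9/10) = 17/50
P(sound | long warranty) = ((3/10)·(9/10)) / (17/50) = (27/100) / (17/50) = 27/34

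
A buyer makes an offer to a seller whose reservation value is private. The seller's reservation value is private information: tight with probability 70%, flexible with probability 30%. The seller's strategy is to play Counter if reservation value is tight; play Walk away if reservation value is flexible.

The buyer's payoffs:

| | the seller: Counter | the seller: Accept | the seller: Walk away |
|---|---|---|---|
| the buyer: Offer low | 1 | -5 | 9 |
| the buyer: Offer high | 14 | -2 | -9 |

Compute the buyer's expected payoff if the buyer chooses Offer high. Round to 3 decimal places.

7.100

Take the expectation over the seller's reservation value, weighting each type's action by its prior probability.
E[Offer high] = 0.7·14 + 0.3·(-9) = 9.8 + (-2.7) = 7.1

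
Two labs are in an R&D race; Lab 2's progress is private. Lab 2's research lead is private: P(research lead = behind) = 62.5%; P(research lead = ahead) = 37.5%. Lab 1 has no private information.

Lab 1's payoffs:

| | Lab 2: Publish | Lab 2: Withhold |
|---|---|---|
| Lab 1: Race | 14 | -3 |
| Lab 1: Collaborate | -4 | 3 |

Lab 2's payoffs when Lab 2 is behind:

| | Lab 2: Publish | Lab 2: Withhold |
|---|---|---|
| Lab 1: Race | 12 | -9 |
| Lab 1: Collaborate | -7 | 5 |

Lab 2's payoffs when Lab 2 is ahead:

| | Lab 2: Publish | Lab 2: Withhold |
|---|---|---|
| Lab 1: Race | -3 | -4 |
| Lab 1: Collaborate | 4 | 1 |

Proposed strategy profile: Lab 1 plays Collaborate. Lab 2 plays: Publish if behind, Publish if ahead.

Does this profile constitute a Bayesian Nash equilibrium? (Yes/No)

No

A profile is a BNE iff every type of every player is best-responding given beliefs about the other side.
Lab 1 plays Collaborate: E[Collaborate] = 0.625·(-4) + 0.375·(-4) = -4; E[Race] = 14. Not best-responding. ✗
Lab 2 (research lead behind), facing Collaborate: Publish gives -7, Withhold gives 5. Proposed Publish is not best — profitable deviation exists. ✗
Lab 2 (research lead ahead), facing Collaborate: Publish gives 4, Withhold gives 1. Proposed Publish is best. ✓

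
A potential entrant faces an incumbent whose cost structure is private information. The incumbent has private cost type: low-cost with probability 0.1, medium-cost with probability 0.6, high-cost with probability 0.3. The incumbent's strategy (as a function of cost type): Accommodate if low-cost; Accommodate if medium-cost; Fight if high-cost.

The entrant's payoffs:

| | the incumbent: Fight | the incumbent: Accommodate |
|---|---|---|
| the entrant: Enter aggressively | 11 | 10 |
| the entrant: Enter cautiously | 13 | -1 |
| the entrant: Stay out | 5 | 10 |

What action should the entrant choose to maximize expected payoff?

Enter aggressively

E[Enter aggressively] = 0.1·(10) + 0.6·(10) + 0.3·(11) = 10.3
E[Enter cautiously] = 0.1·(-1) + 0.6·(-1) + 0.3·(13) = 3.2
E[Stay out] = 0.1·(10) + 0.6·(10) + 0.3·(5) = 8.5
Best response: Enter aggressively (10.3 is the largest).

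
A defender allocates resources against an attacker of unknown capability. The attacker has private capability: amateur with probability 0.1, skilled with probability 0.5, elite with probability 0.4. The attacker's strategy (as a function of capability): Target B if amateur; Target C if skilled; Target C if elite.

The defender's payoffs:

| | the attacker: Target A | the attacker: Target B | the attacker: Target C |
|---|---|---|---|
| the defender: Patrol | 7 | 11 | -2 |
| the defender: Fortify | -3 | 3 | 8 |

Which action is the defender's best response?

E[Patrol] = 0.1·(11) + 0.5·(-2) + 0.4·(-2) = -0.7
E[Fortify] = 0.1·(3) + 0.5·(8) + 0.4·(8) = 7.5
Best response: Fortify (7.5 is the largest).

Fortify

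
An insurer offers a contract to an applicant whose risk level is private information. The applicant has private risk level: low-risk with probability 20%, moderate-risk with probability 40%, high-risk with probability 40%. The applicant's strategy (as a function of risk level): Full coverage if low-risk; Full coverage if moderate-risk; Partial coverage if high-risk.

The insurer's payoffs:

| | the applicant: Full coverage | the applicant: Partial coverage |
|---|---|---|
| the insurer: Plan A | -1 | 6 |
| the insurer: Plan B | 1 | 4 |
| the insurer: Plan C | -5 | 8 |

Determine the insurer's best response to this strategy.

Plan B

E[Plan A] = 0.2·(-1) + 0.4·(-1) + 0.4·(6) = 1.8
E[Plan B] = 0.2·(1) + 0.4·(1) + 0.4·(4) = 2.2
E[Plan C] = 0.2·(-5) + 0.4·(-5) + 0.4·(8) = 0.2
Best response: Plan B (2.2 is the largest).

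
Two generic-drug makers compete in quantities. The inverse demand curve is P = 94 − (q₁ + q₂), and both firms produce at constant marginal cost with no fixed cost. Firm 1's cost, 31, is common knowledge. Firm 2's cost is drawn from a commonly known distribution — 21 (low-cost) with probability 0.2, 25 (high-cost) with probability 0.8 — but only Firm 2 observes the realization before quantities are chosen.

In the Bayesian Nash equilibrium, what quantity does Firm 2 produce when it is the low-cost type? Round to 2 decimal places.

27.13

Each type of Firm 2 best-responds to q₁; Firm 1 best-responds to the expected q₂ over Firm 2's types.
Firm 2 with cost c maximizes (94 − (q₁+q₂) − c)·q₂, giving q₂(c) = (94 − c − q₁)/2.
E[c₂] = 0.2·21 + 0.8·25 = 24.2
Firm 1's FOC against E[q₂] yields q₁ = (94 − 2·31 + E[c₂])/3 = (94 − 62 + 24.2)/3 = 18.7333.
q₂(low-cost) = (94 − 21 − 18.7333)/2 = 27.1333.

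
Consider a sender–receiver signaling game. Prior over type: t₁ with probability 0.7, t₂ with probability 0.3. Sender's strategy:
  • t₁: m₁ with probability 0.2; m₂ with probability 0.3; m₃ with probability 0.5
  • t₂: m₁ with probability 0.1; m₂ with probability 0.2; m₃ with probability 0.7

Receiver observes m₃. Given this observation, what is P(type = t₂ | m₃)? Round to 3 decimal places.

0.375

P(m₃) = 0.7·0.5 + 0.3·0.7 = 0.56
P(t₂ | m₃) = (0.3·0.7) / 0.56 = 0.21 / 0.56 = 0.375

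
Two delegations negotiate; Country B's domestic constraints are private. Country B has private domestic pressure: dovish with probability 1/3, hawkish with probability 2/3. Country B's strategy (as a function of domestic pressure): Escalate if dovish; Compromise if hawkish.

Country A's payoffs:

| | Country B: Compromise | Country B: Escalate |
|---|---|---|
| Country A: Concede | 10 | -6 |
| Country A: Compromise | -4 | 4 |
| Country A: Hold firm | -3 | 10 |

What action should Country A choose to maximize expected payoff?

E[Concede] = 1/3·(-6) + 2/3·(10) = 14/3
E[Compromise] = 1/3·(4) + 2/3·(-4) = -4/3
E[Hold firm] = 1/3·(10) + 2/3·(-3) = 4/3
Best response: Concede (14/3 is the largest).

Concede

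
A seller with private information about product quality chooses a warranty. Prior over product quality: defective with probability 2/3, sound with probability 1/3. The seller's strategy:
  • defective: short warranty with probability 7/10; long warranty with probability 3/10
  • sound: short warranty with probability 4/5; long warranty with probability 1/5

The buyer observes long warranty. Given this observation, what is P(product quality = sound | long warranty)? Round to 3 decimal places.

P(long warranty) = (2/3)·(3/10) + (1/3)·(1/5) = 4/15
P(sound | long warranty) = ((1/3)·(1/5)) / (4/15) = (1/15) / (4/15) = 1/4

0.250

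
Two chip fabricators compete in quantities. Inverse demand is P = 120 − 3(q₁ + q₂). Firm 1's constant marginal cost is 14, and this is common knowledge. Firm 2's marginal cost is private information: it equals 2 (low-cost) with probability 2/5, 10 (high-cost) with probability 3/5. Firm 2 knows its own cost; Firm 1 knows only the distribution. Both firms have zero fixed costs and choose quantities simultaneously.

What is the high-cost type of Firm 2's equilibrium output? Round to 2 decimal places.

Firm 2 with cost c maximizes (120 − 3(q₁+q₂) − c)·q₂, giving q₂(c) = (120 − c − 3q₁)/6.
E[c₂] = 2/5·2 + 3/5·10 = 6.8
Firm 1's FOC against E[q₂] yields q₁ = (120 − 2·14 + E[c₂])/9 = (120 − 28 + 6.8)/9 = 10.9778.
q₂(high-cost) = (120 − 10 − 3·10.9778)/6 = 12.8444.

12.84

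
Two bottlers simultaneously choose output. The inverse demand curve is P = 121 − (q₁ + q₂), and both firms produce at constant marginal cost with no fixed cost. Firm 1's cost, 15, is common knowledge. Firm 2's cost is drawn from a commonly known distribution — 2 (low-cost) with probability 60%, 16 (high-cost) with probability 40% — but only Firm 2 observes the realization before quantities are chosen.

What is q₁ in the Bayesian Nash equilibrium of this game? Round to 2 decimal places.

Each type of Firm 2 best-responds to q₁; Firm 1 best-responds to the expected q₂ over Firm 2's types.
Firm 2 with cost c maximizes (121 − (q₁+q₂) − c)·q₂, giving q₂(c) = (121 − c − q₁)/2.
E[c₂] = 0.6·2 + 0.4·16 = 7.6
Firm 1's FOC against E[q₂] yields q₁ = (121 − 2·15 + E[c₂])/3 = (121 − 30 + 7.6)/3 = 32.8667.

32.87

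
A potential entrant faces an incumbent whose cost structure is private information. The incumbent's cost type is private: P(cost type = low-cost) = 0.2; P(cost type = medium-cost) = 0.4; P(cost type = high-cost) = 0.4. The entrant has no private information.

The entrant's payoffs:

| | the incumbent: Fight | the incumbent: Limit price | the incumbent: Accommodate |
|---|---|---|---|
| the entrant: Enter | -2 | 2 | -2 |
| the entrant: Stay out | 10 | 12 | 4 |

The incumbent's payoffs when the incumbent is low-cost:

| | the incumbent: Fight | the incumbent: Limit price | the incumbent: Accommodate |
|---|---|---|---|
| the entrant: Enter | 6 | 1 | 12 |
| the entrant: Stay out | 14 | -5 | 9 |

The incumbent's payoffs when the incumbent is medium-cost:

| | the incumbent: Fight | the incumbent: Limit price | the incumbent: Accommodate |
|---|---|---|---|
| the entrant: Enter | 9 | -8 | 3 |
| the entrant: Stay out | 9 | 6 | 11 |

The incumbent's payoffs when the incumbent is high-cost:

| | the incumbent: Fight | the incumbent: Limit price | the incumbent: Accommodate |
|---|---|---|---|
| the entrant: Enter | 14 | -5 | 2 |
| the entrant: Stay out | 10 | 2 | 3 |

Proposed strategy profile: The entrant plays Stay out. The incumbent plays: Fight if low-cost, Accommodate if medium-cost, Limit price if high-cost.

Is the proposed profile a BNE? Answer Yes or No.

No

The entrant plays Stay out: E[Stay out] = 0.2·(10) + 0.4·(4) + 0.4·(12) = 8.4; E[Enter] = -0.4. Best-responding. ✓
The incumbent (cost type low-cost), facing Stay out: Fight gives 14, Limit price gives -5, Accommodate gives 9. Proposed Fight is best. ✓
The incumbent (cost type medium-cost), facing Stay out: Fight gives 9, Limit price gives 6, Accommodate gives 11. Proposed Accommodate is best. ✓
The incumbent (cost type high-cost), facing Stay out: Fight gives 10, Limit price gives 2, Accommodate gives 3. Proposed Limit price is not best — profitable deviation exists. ✗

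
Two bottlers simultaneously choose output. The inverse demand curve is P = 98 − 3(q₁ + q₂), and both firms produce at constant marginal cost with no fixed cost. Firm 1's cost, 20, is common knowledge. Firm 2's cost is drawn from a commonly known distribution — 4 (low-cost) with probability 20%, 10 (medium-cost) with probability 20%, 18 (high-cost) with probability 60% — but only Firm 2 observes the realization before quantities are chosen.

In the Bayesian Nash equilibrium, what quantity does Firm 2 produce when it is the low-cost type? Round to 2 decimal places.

11.69

Type-c best response for Firm 2: q₂(c) = (98 − c)/6 − q₁/2.
Firm 1 maximizes expected profit; its first-order condition is 98 − 6q₁ − 3E[q₂] − 20 = 0.
Substituting E[q₂] and solving: E[c₂] = 13.6, so q₁ = (98 − 2·20 + 13.6)/9 = 7.95556.
q₂(low-cost) = (98 − 4 − 3·7.95556)/6 = 11.6889.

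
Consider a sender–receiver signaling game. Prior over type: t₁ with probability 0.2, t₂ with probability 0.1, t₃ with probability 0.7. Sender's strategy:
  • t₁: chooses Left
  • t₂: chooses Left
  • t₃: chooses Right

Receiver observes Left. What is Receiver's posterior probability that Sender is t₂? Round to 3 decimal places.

P(Left) = 0.2·1 + 0.1·1 + 0.7·0 = 0.3
P(t₂ | Left) = (0.1·1) / 0.3 = 0.1 / 0.3 = 0.333333

0.333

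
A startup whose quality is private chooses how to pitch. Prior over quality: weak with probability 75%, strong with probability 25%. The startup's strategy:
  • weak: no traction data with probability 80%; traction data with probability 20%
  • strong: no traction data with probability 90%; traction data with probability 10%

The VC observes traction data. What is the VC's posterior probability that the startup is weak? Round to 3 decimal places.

0.857

P(traction data) = 0.75·0.2 + 0.25·0.1 = 0.175
P(weak | traction data) = (0.75·0.2) / 0.175 = 0.15 / 0.175 = 0.857143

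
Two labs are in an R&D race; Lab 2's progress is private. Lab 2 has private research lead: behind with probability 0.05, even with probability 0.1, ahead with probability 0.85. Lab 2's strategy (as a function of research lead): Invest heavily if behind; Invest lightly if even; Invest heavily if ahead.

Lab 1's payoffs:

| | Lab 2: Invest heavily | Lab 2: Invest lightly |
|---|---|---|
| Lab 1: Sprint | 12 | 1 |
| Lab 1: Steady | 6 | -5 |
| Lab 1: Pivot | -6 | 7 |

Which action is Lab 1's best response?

E[Sprint] = 0.05·(12) + 0.1·(1) + 0.85·(12) = 10.9
E[Steady] = 0.05·(6) + 0.1·(-5) + 0.85·(6) = 4.9
E[Pivot] = 0.05·(-6) + 0.1·(7) + 0.85·(-6) = -4.7
Best response: Sprint (10.9 is the largest).

Sprint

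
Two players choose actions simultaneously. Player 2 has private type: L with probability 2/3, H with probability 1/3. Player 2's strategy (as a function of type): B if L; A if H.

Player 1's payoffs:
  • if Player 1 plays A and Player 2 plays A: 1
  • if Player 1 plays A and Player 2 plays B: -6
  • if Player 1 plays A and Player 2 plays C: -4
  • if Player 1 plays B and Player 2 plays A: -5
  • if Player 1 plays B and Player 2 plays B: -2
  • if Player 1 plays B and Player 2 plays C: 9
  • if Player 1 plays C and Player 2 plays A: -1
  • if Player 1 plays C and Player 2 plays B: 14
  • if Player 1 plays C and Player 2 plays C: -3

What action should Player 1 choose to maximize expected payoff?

E[A] = 2/3·(-6) + 1/3·(1) = -11/3
E[B] = 2/3·(-2) + 1/3·(-5) = -3
E[C] = 2/3·(14) + 1/3·(-1) = 9
Best response: C (9 is the largest).

C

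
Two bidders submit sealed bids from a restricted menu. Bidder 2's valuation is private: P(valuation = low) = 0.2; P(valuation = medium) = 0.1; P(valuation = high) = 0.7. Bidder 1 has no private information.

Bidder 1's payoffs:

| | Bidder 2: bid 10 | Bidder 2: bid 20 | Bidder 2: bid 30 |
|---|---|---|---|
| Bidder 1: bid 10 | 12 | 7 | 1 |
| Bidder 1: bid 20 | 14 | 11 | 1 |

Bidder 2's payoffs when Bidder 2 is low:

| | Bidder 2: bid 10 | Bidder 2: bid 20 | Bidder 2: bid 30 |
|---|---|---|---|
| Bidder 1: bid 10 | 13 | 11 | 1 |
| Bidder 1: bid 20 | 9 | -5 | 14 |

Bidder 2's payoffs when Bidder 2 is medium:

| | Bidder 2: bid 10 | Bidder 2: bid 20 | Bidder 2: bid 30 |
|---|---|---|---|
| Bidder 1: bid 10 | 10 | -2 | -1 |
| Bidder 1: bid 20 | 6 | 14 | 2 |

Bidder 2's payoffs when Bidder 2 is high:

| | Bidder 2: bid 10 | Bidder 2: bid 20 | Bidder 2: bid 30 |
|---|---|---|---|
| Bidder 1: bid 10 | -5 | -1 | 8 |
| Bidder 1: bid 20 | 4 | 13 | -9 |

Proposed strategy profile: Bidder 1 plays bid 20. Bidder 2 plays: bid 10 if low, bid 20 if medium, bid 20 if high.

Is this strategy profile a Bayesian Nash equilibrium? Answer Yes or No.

No

A profile is a BNE iff every type of every player is best-responding given beliefs about the other side.
Bidder 1 plays bid 20: E[bid 20] = 0.2·(14) + 0.1·(11) + 0.7·(11) = 11.6; E[bid 10] = 8. Best-responding. ✓
Bidder 2 (valuation low), facing bid 20: bid 10 gives 9, bid 20 gives -5, bid 30 gives 14. Proposed bid 10 is not best — profitable deviation exists. ✗
Bidder 2 (valuation medium), facing bid 20: bid 10 gives 6, bid 20 gives 14, bid 30 gives 2. Proposed bid 20 is best. ✓
Bidder 2 (valuation high), facing bid 20: bid 10 gives 4, bid 20 gives 13, bid 30 gives -9. Proposed bid 20 is best. ✓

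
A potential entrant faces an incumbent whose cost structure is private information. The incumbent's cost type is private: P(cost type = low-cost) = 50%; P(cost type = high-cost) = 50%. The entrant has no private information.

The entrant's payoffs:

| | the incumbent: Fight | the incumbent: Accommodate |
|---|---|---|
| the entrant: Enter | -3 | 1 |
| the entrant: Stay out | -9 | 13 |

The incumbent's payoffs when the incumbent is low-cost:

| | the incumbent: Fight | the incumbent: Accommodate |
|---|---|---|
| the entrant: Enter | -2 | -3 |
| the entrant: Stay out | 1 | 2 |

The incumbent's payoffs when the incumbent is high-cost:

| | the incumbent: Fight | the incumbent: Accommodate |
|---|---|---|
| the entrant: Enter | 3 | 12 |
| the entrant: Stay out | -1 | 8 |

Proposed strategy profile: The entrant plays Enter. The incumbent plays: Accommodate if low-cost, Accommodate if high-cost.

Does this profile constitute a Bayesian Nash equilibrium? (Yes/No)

The entrant plays Enter: E[Enter] = 0.5·(1) + 0.5·(1) = 1; E[Stay out] = 13. Not best-responding. ✗
The incumbent (cost type low-cost), facing Enter: Fight gives -2, Accommodate gives -3. Proposed Accommodate is not best — profitable deviation exists. ✗
The incumbent (cost type high-cost), facing Enter: Fight gives 3, Accommodate gives 12. Proposed Accommodate is best. ✓

No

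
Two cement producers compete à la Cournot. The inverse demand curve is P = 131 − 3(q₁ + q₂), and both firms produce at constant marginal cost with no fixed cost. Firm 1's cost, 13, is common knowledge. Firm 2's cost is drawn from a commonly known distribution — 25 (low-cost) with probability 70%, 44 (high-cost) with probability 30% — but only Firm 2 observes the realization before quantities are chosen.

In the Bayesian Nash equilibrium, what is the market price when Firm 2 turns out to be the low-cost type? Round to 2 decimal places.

55.38

Firm 2 with cost c maximizes (131 − 3(q₁+q₂) − c)·q₂, giving q₂(c) = (131 − c − 3q₁)/6.
E[c₂] = 0.7·25 + 0.3·44 = 30.7
Firm 1's FOC against E[q₂] yields q₁ = (131 − 2·13 + E[c₂])/9 = (131 − 26 + 30.7)/9 = 15.0778.
q₂(low-cost) = 10.1278, so P = 131 − 3·(15.0778 + 10.1278) = 55.3833.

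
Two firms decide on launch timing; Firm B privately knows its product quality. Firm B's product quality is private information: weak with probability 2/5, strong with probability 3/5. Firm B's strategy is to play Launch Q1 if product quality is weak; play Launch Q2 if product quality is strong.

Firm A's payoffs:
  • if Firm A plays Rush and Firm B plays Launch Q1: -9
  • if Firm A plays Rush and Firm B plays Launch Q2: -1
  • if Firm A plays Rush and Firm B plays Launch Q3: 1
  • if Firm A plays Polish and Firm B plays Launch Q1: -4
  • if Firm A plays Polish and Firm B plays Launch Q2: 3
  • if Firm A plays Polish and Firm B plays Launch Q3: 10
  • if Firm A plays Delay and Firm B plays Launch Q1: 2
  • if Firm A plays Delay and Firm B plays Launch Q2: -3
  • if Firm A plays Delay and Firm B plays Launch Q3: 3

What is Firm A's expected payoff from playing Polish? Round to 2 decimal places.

E[Polish] = 2/5·(-4) + 3/5·3 = (-8/5) + 9/5 = 1/5

0.20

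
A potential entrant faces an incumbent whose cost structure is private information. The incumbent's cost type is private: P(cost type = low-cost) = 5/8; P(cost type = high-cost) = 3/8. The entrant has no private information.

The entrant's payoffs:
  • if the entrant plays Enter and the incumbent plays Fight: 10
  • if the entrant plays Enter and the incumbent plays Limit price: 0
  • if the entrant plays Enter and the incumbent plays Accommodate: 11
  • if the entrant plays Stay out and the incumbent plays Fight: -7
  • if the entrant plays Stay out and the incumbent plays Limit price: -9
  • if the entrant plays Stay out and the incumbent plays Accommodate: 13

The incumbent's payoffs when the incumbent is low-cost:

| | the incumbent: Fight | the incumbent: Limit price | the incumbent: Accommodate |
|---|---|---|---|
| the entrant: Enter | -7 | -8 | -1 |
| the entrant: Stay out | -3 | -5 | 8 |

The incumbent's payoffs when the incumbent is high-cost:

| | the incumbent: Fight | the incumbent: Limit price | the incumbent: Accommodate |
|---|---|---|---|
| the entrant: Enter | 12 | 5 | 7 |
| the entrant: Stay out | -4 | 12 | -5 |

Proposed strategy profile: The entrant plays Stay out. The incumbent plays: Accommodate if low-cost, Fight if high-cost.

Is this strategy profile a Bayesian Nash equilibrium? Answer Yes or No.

A profile is a BNE iff every type of every player is best-responding given beliefs about the other side.
The entrant plays Stay out: E[Stay out] = 5/8·(13) + 3/8·(-7) = 11/2; E[Enter] = 85/8. Not best-responding. ✗
The incumbent (cost type low-cost), facing Stay out: Fight gives -3, Limit price gives -5, Accommodate gives 8. Proposed Accommodate is best. ✓
The incumbent (cost type high-cost), facing Stay out: Fight gives -4, Limit price gives 12, Accommodate gives -5. Proposed Fight is not best — profitable deviation exists. ✗

No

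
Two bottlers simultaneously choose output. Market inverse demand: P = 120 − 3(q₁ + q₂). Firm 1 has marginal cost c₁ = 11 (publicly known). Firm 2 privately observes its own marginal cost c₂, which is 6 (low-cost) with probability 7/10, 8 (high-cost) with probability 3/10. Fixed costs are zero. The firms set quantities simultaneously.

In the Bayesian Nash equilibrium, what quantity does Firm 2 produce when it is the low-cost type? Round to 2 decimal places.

Firm 2 with cost c maximizes (120 − 3(q₁+q₂) − c)·q₂, giving q₂(c) = (120 − c − 3q₁)/6.
E[c₂] = 7/10·6 + 3/10·8 = 6.6
Firm 1's FOC against E[q₂] yields q₁ = (120 − 2·11 + E[c₂])/9 = (120 − 22 + 6.6)/9 = 11.6222.
q₂(low-cost) = (120 − 6 − 3·11.6222)/6 = 13.1889.

13.19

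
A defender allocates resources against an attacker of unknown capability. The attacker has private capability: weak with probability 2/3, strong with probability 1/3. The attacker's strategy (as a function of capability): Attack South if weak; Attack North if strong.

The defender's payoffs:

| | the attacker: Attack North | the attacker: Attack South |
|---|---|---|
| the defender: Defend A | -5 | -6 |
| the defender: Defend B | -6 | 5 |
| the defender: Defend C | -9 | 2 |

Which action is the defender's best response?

Defend B

E[Defend A] = 2/3·(-6) + 1/3·(-5) = -17/3
E[Defend B] = 2/3·(5) + 1/3·(-6) = 4/3
E[Defend C] = 2/3·(2) + 1/3·(-9) = -5/3
Best response: Defend B (4/3 is the largest).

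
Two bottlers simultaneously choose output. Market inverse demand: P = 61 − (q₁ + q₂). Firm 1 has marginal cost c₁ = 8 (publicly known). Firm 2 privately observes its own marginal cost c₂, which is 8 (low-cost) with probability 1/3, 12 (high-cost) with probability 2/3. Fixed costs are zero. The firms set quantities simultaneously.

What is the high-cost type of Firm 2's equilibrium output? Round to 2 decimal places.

Firm 2 with cost c maximizes (61 − (q₁+q₂) − c)·q₂, giving q₂(c) = (61 − c − q₁)/2.
E[c₂] = 1/3·8 + 2/3·12 = 10.6667
Firm 1's FOC against E[q₂] yields q₁ = (61 − 2·8 + E[c₂])/3 = (61 − 16 + 10.6667)/3 = 18.5556.
q₂(high-cost) = (61 − 12 − 18.5556)/2 = 15.2222.

15.22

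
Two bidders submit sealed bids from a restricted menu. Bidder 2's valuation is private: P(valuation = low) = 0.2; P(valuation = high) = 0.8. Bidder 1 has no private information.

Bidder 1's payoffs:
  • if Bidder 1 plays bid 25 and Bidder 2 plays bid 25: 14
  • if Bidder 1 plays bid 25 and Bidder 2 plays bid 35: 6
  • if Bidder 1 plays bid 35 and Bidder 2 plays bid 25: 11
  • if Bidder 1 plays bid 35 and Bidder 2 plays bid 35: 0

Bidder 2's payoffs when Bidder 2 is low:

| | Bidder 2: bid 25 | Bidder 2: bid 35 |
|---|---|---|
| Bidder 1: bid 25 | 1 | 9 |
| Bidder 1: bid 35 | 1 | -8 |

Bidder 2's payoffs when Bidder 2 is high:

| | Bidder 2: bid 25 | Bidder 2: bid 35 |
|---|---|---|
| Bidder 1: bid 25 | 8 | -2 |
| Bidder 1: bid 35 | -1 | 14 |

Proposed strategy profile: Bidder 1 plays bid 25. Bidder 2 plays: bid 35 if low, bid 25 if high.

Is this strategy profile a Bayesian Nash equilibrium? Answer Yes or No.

Bidder 1 plays bid 25: E[bid 25] = 0.2·(6) + 0.8·(14) = 12.4; E[bid 35] = 8.8. Best-responding. ✓
Bidder 2 (valuation low), facing bid 25: bid 25 gives 1, bid 35 gives 9. Proposed bid 35 is best. ✓
Bidder 2 (valuation high), facing bid 25: bid 25 gives 8, bid 35 gives -2. Proposed bid 25 is best. ✓

Yes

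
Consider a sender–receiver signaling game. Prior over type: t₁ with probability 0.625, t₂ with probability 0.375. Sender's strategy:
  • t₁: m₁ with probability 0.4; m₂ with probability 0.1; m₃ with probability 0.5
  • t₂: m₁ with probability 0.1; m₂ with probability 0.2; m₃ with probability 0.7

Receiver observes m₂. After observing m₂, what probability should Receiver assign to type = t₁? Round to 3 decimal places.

0.455

P(m₂) = 0.625·0.1 + 0.375·0.2 = 0.1375
P(t₁ | m₂) = (0.625·0.1) / 0.1375 = 0.0625 / 0.1375 = 0.454545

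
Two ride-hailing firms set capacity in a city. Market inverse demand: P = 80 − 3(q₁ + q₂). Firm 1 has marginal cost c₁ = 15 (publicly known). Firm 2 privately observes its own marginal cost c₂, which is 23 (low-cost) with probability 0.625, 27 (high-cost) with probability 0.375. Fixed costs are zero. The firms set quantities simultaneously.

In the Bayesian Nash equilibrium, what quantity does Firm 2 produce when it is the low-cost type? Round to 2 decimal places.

5.36

Type-c best response for Firm 2: q₂(c) = (80 − c)/6 − q₁/2.
Firm 1 maximizes expected profit; its first-order condition is 80 − 6q₁ − 3E[q₂] − 15 = 0.
Substituting E[q₂] and solving: E[c₂] = 24.5, so q₁ = (80 − 2·15 + 24.5)/9 = 8.27778.
q₂(low-cost) = (80 − 23 − 3·8.27778)/6 = 5.36111.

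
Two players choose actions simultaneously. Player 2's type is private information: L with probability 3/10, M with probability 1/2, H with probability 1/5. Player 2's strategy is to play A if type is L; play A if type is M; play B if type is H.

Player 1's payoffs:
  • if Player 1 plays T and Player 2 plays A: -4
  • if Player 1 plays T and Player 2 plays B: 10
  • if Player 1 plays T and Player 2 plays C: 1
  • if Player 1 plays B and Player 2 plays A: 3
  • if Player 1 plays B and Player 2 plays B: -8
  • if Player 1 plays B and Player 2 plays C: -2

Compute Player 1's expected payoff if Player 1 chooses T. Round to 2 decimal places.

-1.20

Take the expectation over Player 2's type, weighting each type's action by its prior probability.
E[T] = 3/10·(-4) + 1/2·(-4) + 1/5·10 = (-6/5) + (-2) + 2 = -6/5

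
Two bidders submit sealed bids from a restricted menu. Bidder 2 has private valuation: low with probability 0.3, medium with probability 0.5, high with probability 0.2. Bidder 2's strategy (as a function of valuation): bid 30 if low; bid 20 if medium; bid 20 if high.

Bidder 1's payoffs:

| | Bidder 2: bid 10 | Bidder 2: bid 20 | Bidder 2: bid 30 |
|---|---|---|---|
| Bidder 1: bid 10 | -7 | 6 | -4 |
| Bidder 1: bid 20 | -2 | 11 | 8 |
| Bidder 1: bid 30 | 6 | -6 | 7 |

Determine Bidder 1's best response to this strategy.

bid 20

E[bid 10] = 0.3·(-4) + 0.5·(6) + 0.2·(6) = 3
E[bid 20] = 0.3·(8) + 0.5·(11) + 0.2·(11) = 10.1
E[bid 30] = 0.3·(7) + 0.5·(-6) + 0.2·(-6) = -2.1
Best response: bid 20 (10.1 is the largest).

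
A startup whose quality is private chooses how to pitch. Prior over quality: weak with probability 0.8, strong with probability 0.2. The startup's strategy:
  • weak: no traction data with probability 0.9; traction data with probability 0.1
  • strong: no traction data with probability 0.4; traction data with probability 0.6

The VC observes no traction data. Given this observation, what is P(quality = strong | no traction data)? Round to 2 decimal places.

0.10

P(no traction data) = 0.8·0.9 + 0.2·0.4 = 0.8
P(strong | no traction data) = (0.2·0.4) / 0.8 = 0.08 / 0.8 = 0.1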